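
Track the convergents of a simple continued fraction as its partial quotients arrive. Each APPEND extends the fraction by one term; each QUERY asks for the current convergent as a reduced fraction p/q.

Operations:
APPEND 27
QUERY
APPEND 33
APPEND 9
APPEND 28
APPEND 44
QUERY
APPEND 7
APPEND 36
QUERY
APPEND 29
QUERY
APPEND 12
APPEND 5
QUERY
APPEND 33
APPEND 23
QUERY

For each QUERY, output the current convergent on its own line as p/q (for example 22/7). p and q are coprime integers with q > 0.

27/1
9971063/368886
2530830491/93629730
73464108112/2717852749
4493964747287/166257166339
3435747510878325/127107727260154

APPEND 27: p_0 = 27·1 + 0 = 27, q_0 = 27·0 + 1 = 1 → 27/1
APPEND 33: p_1 = 33·27 + 1 = 892, q_1 = 33·1 + 0 = 33 → 892/33
APPEND 9: p_2 = 9·892 + 27 = 8055, q_2 = 9·33 + 1 = 298 → 8055/298
APPEND 28: p_3 = 28·8055 + 892 = 226432, q_3 = 28·298 + 33 = 8377 → 226432/8377
APPEND 44: p_4 = 44·226432 + 8055 = 9971063, q_4 = 44·8377 + 298 = 368886 → 9971063/368886
APPEND 7: p_5 = 7·9971063 + 226432 = 70023873, q_5 = 7·368886 + 8377 = 2590579 → 70023873/2590579
APPEND 36: p_6 = 36·70023873 + 9971063 = 2530830491, q_6 = 36·2590579 + 368886 = 93629730 → 2530830491/93629730
APPEND 29: p_7 = 29·2530830491 + 70023873 = 73464108112, q_7 = 29·93629730 + 2590579 = 2717852749 → 73464108112/2717852749
APPEND 12: p_8 = 12·73464108112 + 2530830491 = 884100127835, q_8 = 12·2717852749 + 93629730 = 32707862718 → 884100127835/32707862718
APPEND 5: p_9 = 5·884100127835 + 73464108112 = 4493964747287, q_9 = 5·32707862718 + 2717852749 = 166257166339 → 4493964747287/166257166339
APPEND 33: p_10 = 33·4493964747287 + 884100127835 = 149184936788306, q_10 = 33·166257166339 + 32707862718 = 5519194351905 → 149184936788306/5519194351905
APPEND 23: p_11 = 23·149184936788306 + 4493964747287 = 3435747510878325, q_11 = 23·5519194351905 + 166257166339 = 127107727260154 → 3435747510878325/127107727260154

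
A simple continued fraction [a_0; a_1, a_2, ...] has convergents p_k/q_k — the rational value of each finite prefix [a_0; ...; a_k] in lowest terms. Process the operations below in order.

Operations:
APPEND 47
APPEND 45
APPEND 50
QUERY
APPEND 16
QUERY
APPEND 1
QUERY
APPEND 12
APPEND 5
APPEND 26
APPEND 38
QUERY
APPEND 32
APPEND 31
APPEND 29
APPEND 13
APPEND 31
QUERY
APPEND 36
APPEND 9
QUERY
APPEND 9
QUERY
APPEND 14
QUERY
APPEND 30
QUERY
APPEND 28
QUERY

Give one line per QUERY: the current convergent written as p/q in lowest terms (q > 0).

APPEND 47: p_0 = 47·1 + 0 = 47, q_0 = 47·0 + 1 = 1 → 47/1
APPEND 45: p_1 = 45·47 + 1 = 2116, q_1 = 45·1 + 0 = 45 → 2116/45
APPEND 50: p_2 = 50·2116 + 47 = 105847, q_2 = 50·45 + 1 = 2251 → 105847/2251
APPEND 16: p_3 = 16·105847 + 2116 = 1695668, q_3 = 16·2251 + 45 = 36061 → 1695668/36061
APPEND 1: p_4 = 1·1695668 + 105847 = 1801515, q_4 = 1·36061 + 2251 = 38312 → 1801515/38312
APPEND 12: p_5 = 12·1801515 + 1695668 = 23313848, q_5 = 12·38312 + 36061 = 495805 → 23313848/495805
APPEND 5: p_6 = 5·23313848 + 1801515 = 118370755, q_6 = 5·495805 + 38312 = 2517337 → 118370755/2517337
APPEND 26: p_7 = 26·118370755 + 23313848 = 3100953478, q_7 = 26·2517337 + 495805 = 65946567 → 3100953478/65946567
APPEND 38: p_8 = 38·3100953478 + 118370755 = 117954602919, q_8 = 38·65946567 + 2517337 = 2508486883 → 117954602919/2508486883
APPEND 32: p_9 = 32·117954602919 + 3100953478 = 3777648246886, q_9 = 32·2508486883 + 65946567 = 80337526823 → 3777648246886/80337526823
APPEND 31: p_10 = 31·3777648246886 + 117954602919 = 117225050256385, q_10 = 31·80337526823 + 2508486883 = 2492971818396 → 117225050256385/2492971818396
APPEND 29: p_11 = 29·117225050256385 + 3777648246886 = 3403304105682051, q_11 = 29·2492971818396 + 80337526823 = 72376520260307 → 3403304105682051/72376520260307
APPEND 13: p_12 = 13·3403304105682051 + 117225050256385 = 44360178424123048, q_12 = 13·72376520260307 + 2492971818396 = 943387735202387 → 44360178424123048/943387735202387
APPEND 31: p_13 = 31·44360178424123048 + 3403304105682051 = 1378568835253496539, q_13 = 31·943387735202387 + 72376520260307 = 29317396311534304 → 1378568835253496539/29317396311534304
APPEND 36: p_14 = 36·1378568835253496539 + 44360178424123048 = 49672838247549998452, q_14 = 36·29317396311534304 + 943387735202387 = 1056369654950437331 → 49672838247549998452/1056369654950437331
APPEND 9: p_15 = 9·49672838247549998452 + 1378568835253496539 = 448434113063203482607, q_15 = 9·1056369654950437331 + 29317396311534304 = 9536644290865470283 → 448434113063203482607/9536644290865470283
APPEND 9: p_16 = 9·448434113063203482607 + 49672838247549998452 = 4085579855816381341915, q_16 = 9·9536644290865470283 + 1056369654950437331 = 86886168272739669878 → 4085579855816381341915/86886168272739669878
APPEND 14: p_17 = 14·4085579855816381341915 + 448434113063203482607 = 57646552094492542269417, q_17 = 14·86886168272739669878 + 9536644290865470283 = 1225943000109220848575 → 57646552094492542269417/1225943000109220848575
APPEND 30: p_18 = 30·57646552094492542269417 + 4085579855816381341915 = 1733482142690592649424425, q_18 = 30·1225943000109220848575 + 86886168272739669878 = 36865176171549365127128 → 1733482142690592649424425/36865176171549365127128
APPEND 28: p_19 = 28·1733482142690592649424425 + 57646552094492542269417 = 48595146547431086726153317, q_19 = 28·36865176171549365127128 + 1225943000109220848575 = 1033450875803491444408159 → 48595146547431086726153317/1033450875803491444408159

105847/2251
1695668/36061
1801515/38312
117954602919/2508486883
1378568835253496539/29317396311534304
448434113063203482607/9536644290865470283
4085579855816381341915/86886168272739669878
57646552094492542269417/1225943000109220848575
1733482142690592649424425/36865176171549365127128
48595146547431086726153317/1033450875803491444408159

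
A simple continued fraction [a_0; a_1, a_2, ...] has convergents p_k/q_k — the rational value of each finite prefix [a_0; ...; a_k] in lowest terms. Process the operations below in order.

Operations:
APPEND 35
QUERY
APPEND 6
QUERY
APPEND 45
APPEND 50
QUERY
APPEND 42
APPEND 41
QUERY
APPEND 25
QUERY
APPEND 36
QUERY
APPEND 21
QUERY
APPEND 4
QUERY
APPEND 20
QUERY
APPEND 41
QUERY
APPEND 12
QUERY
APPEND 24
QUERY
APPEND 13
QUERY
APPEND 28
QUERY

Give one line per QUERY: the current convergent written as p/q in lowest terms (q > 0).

APPEND 35: p_0 = 35·1 + 0 = 35, q_0 = 35·0 + 1 = 1 → 35/1
APPEND 6: p_1 = 6·35 + 1 = 211, q_1 = 6·1 + 0 = 6 → 211/6
APPEND 45: p_2 = 45·211 + 35 = 9530, q_2 = 45·6 + 1 = 271 → 9530/271
APPEND 50: p_3 = 50·9530 + 211 = 476711, q_3 = 50·271 + 6 = 13556 → 476711/13556
APPEND 42: p_4 = 42·476711 + 9530 = 20031392, q_4 = 42·13556 + 271 = 569623 → 20031392/569623
APPEND 41: p_5 = 41·20031392 + 476711 = 821763783, q_5 = 41·569623 + 13556 = 23368099 → 821763783/23368099
APPEND 25: p_6 = 25·821763783 + 20031392 = 20564125967, q_6 = 25·23368099 + 569623 = 584772098 → 20564125967/584772098
APPEND 36: p_7 = 36·20564125967 + 821763783 = 741130298595, q_7 = 36·584772098 + 23368099 = 21075163627 → 741130298595/21075163627
APPEND 21: p_8 = 21·741130298595 + 20564125967 = 15584300396462, q_8 = 21·21075163627 + 584772098 = 443163208265 → 15584300396462/443163208265
APPEND 4: p_9 = 4·15584300396462 + 741130298595 = 63078331884443, q_9 = 4·443163208265 + 21075163627 = 1793727996687 → 63078331884443/1793727996687
APPEND 20: p_10 = 20·63078331884443 + 15584300396462 = 1277150938085322, q_10 = 20·1793727996687 + 443163208265 = 36317723142005 → 1277150938085322/36317723142005
APPEND 41: p_11 = 41·1277150938085322 + 63078331884443 = 52426266793382645, q_11 = 41·36317723142005 + 1793727996687 = 1490820376818892 → 52426266793382645/1490820376818892
APPEND 12: p_12 = 12·52426266793382645 + 1277150938085322 = 630392352458677062, q_12 = 12·1490820376818892 + 36317723142005 = 17926162244968709 → 630392352458677062/17926162244968709
APPEND 24: p_13 = 24·630392352458677062 + 52426266793382645 = 15181842725801632133, q_13 = 24·17926162244968709 + 1490820376818892 = 431718714256067908 → 15181842725801632133/431718714256067908
APPEND 13: p_14 = 13·15181842725801632133 + 630392352458677062 = 197994347787879894791, q_14 = 13·431718714256067908 + 17926162244968709 = 5630269447573851513 → 197994347787879894791/5630269447573851513
APPEND 28: p_15 = 28·197994347787879894791 + 15181842725801632133 = 5559023580786438686281, q_15 = 28·5630269447573851513 + 431718714256067908 = 158079263246323910272 → 5559023580786438686281/158079263246323910272

35/1
211/6
476711/13556
821763783/23368099
20564125967/584772098
741130298595/21075163627
15584300396462/443163208265
63078331884443/1793727996687
1277150938085322/36317723142005
52426266793382645/1490820376818892
630392352458677062/17926162244968709
15181842725801632133/431718714256067908
197994347787879894791/5630269447573851513
5559023580786438686281/158079263246323910272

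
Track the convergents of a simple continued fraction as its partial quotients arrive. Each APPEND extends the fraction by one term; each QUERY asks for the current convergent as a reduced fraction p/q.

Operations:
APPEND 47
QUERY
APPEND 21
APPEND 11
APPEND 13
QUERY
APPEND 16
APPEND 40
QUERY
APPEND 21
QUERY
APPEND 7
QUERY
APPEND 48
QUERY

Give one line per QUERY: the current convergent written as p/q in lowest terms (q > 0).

47/1
142883/3037
92024603/1955997
1934813706/41124761
13635720545/289829324
656449399866/13952932313

APPEND 47: p_0 = 47·1 + 0 = 47, q_0 = 47·0 + 1 = 1 → 47/1
APPEND 21: p_1 = 21·47 + 1 = 988, q_1 = 21·1 + 0 = 21 → 988/21
APPEND 11: p_2 = 11·988 + 47 = 10915, q_2 = 11·21 + 1 = 232 → 10915/232
APPEND 13: p_3 = 13·10915 + 988 = 142883, q_3 = 13·232 + 21 = 3037 → 142883/3037
APPEND 16: p_4 = 16·142883 + 10915 = 2297043, q_4 = 16·3037 + 232 = 48824 → 2297043/48824
APPEND 40: p_5 = 40·2297043 + 142883 = 92024603, q_5 = 40·48824 + 3037 = 1955997 → 92024603/1955997
APPEND 21: p_6 = 21·92024603 + 2297043 = 1934813706, q_6 = 21·1955997 + 48824 = 41124761 → 1934813706/41124761
APPEND 7: p_7 = 7·1934813706 + 92024603 = 13635720545, q_7 = 7·41124761 + 1955997 = 289829324 → 13635720545/289829324
APPEND 48: p_8 = 48·13635720545 + 1934813706 = 656449399866, q_8 = 48·289829324 + 41124761 = 13952932313 → 656449399866/13952932313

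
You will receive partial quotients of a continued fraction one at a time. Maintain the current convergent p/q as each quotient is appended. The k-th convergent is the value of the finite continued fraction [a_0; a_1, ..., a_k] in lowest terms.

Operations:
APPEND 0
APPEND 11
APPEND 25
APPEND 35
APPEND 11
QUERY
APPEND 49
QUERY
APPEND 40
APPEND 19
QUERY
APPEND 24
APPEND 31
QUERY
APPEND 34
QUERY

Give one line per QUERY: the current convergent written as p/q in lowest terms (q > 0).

9661/106657
474265/5235864
361099224/3986518987
269607309971/2976452423042
9175333900651/101295268380333

APPEND 0: p_0 = 0·1 + 0 = 0, q_0 = 0·0 + 1 = 1 → 0/1
APPEND 11: p_1 = 11·0 + 1 = 1, q_1 = 11·1 + 0 = 11 → 1/11
APPEND 25: p_2 = 25·1 + 0 = 25, q_2 = 25·11 + 1 = 276 → 25/276
APPEND 35: p_3 = 35·25 + 1 = 876, q_3 = 35·276 + 11 = 9671 → 876/9671
APPEND 11: p_4 = 11·876 + 25 = 9661, q_4 = 11·9671 + 276 = 106657 → 9661/106657
APPEND 49: p_5 = 49·9661 + 876 = 474265, q_5 = 49·106657 + 9671 = 5235864 → 474265/5235864
APPEND 40: p_6 = 40·474265 + 9661 = 18980261, q_6 = 40·5235864 + 106657 = 209541217 → 18980261/209541217
APPEND 19: p_7 = 19·18980261 + 474265 = 361099224, q_7 = 19·209541217 + 5235864 = 3986518987 → 361099224/3986518987
APPEND 24: p_8 = 24·361099224 + 18980261 = 8685361637, q_8 = 24·3986518987 + 209541217 = 95885996905 → 8685361637/95885996905
APPEND 31: p_9 = 31·8685361637 + 361099224 = 269607309971, q_9 = 31·95885996905 + 3986518987 = 2976452423042 → 269607309971/2976452423042
APPEND 34: p_10 = 34·269607309971 + 8685361637 = 9175333900651, q_10 = 34·2976452423042 + 95885996905 = 101295268380333 → 9175333900651/101295268380333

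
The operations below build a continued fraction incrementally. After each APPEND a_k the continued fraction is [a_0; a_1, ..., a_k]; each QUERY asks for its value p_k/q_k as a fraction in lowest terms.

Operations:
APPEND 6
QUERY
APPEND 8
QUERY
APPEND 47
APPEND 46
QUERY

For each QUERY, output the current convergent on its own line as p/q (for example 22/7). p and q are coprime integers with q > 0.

APPEND 6: p_0 = 6·1 + 0 = 6, q_0 = 6·0 + 1 = 1 → 6/1
APPEND 8: p_1 = 8·6 + 1 = 49, q_1 = 8·1 + 0 = 8 → 49/8
APPEND 47: p_2 = 47·49 + 6 = 2309, q_2 = 47·8 + 1 = 377 → 2309/377
APPEND 46: p_3 = 46·2309 + 49 = 106263, q_3 = 46·377 + 8 = 17350 → 106263/17350

6/1
49/8
106263/17350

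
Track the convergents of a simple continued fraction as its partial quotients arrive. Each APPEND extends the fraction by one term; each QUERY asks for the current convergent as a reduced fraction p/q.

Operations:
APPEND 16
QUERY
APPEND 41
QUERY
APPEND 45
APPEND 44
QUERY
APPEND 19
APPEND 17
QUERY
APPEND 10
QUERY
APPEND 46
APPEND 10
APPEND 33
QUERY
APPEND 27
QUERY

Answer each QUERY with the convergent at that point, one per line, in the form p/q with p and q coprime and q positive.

16/1
657/41
1302221/81265
422422481/26361242
4248996590/265158301
64975260808021/4054776086061
1756295053469367/109601455912828

APPEND 16: p_0 = 16·1 + 0 = 16, q_0 = 16·0 + 1 = 1 → 16/1
APPEND 41: p_1 = 41·16 + 1 = 657, q_1 = 41·1 + 0 = 41 → 657/41
APPEND 45: p_2 = 45·657 + 16 = 29581, q_2 = 45·41 + 1 = 1846 → 29581/1846
APPEND 44: p_3 = 44·29581 + 657 = 1302221, q_3 = 44·1846 + 41 = 81265 → 1302221/81265
APPEND 19: p_4 = 19·1302221 + 29581 = 24771780, q_4 = 19·81265 + 1846 = 1545881 → 24771780/1545881
APPEND 17: p_5 = 17·24771780 + 1302221 = 422422481, q_5 = 17·1545881 + 81265 = 26361242 → 422422481/26361242
APPEND 10: p_6 = 10·422422481 + 24771780 = 4248996590, q_6 = 10·26361242 + 1545881 = 265158301 → 4248996590/265158301
APPEND 46: p_7 = 46·4248996590 + 422422481 = 195876265621, q_7 = 46·265158301 + 26361242 = 12223643088 → 195876265621/12223643088
APPEND 10: p_8 = 10·195876265621 + 4248996590 = 1963011652800, q_8 = 10·12223643088 + 265158301 = 122501589181 → 1963011652800/122501589181
APPEND 33: p_9 = 33·1963011652800 + 195876265621 = 64975260808021, q_9 = 33·122501589181 + 12223643088 = 4054776086061 → 64975260808021/4054776086061
APPEND 27: p_10 = 27·64975260808021 + 1963011652800 = 1756295053469367, q_10 = 27·4054776086061 + 122501589181 = 109601455912828 → 1756295053469367/109601455912828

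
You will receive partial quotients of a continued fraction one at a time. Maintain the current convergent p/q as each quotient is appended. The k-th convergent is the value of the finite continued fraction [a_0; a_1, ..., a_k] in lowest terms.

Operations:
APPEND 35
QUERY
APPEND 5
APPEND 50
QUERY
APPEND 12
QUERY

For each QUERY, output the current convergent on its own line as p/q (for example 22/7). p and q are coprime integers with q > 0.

APPEND 35: p_0 = 35·1 + 0 = 35, q_0 = 35·0 + 1 = 1 → 35/1
APPEND 5: p_1 = 5·35 + 1 = 176, q_1 = 5·1 + 0 = 5 → 176/5
APPEND 50: p_2 = 50·176 + 35 = 8835, q_2 = 50·5 + 1 = 251 → 8835/251
APPEND 12: p_3 = 12·8835 + 176 = 106196, q_3 = 12·251 + 5 = 3017 → 106196/3017

35/1
8835/251
106196/3017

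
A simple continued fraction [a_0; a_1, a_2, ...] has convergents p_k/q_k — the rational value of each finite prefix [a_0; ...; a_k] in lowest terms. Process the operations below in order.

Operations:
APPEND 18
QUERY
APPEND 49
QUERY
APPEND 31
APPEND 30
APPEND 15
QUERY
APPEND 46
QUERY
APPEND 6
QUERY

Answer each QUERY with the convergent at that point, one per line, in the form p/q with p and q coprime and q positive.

APPEND 18: p_0 = 18·1 + 0 = 18, q_0 = 18·0 + 1 = 1 → 18/1
APPEND 49: p_1 = 49·18 + 1 = 883, q_1 = 49·1 + 0 = 49 → 883/49
APPEND 31: p_2 = 31·883 + 18 = 27391, q_2 = 31·49 + 1 = 1520 → 27391/1520
APPEND 30: p_3 = 30·27391 + 883 = 822613, q_3 = 30·1520 + 49 = 45649 → 822613/45649
APPEND 15: p_4 = 15·822613 + 27391 = 12366586, q_4 = 15·45649 + 1520 = 686255 → 12366586/686255
APPEND 46: p_5 = 46·12366586 + 822613 = 569685569, q_5 = 46·686255 + 45649 = 31613379 → 569685569/31613379
APPEND 6: p_6 = 6·569685569 + 12366586 = 3430480000, q_6 = 6·31613379 + 686255 = 190366529 → 3430480000/190366529

18/1
883/49
12366586/686255
569685569/31613379
3430480000/190366529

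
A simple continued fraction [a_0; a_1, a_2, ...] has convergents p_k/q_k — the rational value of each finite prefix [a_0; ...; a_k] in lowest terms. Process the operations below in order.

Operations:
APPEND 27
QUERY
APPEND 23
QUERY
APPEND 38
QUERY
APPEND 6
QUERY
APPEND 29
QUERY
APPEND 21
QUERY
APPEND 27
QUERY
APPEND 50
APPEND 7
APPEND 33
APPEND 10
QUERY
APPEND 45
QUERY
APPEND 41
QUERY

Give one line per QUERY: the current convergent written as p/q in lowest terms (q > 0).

APPEND 27: p_0 = 27·1 + 0 = 27, q_0 = 27·0 + 1 = 1 → 27/1
APPEND 23: p_1 = 23·27 + 1 = 622, q_1 = 23·1 + 0 = 23 → 622/23
APPEND 38: p_2 = 38·622 + 27 = 23663, q_2 = 38·23 + 1 = 875 → 23663/875
APPEND 6: p_3 = 6·23663 + 622 = 142600, q_3 = 6·875 + 23 = 5273 → 142600/5273
APPEND 29: p_4 = 29·142600 + 23663 = 4159063, q_4 = 29·5273 + 875 = 153792 → 4159063/153792
APPEND 21: p_5 = 21·4159063 + 142600 = 87482923, q_5 = 21·153792 + 5273 = 3234905 → 87482923/3234905
APPEND 27: p_6 = 27·87482923 + 4159063 = 2366197984, q_6 = 27·3234905 + 153792 = 87496227 → 2366197984/87496227
APPEND 50: p_7 = 50·2366197984 + 87482923 = 118397382123, q_7 = 50·87496227 + 3234905 = 4378046255 → 118397382123/4378046255
APPEND 7: p_8 = 7·118397382123 + 2366197984 = 831147872845, q_8 = 7·4378046255 + 87496227 = 30733820012 → 831147872845/30733820012
APPEND 33: p_9 = 33·831147872845 + 118397382123 = 27546277186008, q_9 = 33·30733820012 + 4378046255 = 1018594106651 → 27546277186008/1018594106651
APPEND 10: p_10 = 10·27546277186008 + 831147872845 = 276293919732925, q_10 = 10·1018594106651 + 30733820012 = 10216674886522 → 276293919732925/10216674886522
APPEND 45: p_11 = 45·276293919732925 + 27546277186008 = 12460772665167633, q_11 = 45·10216674886522 + 1018594106651 = 460768964000141 → 12460772665167633/460768964000141
APPEND 41: p_12 = 41·12460772665167633 + 276293919732925 = 511167973191605878, q_12 = 41·460768964000141 + 10216674886522 = 18901744198892303 → 511167973191605878/18901744198892303

27/1
622/23
23663/875
142600/5273
4159063/153792
87482923/3234905
2366197984/87496227
276293919732925/10216674886522
12460772665167633/460768964000141
511167973191605878/18901744198892303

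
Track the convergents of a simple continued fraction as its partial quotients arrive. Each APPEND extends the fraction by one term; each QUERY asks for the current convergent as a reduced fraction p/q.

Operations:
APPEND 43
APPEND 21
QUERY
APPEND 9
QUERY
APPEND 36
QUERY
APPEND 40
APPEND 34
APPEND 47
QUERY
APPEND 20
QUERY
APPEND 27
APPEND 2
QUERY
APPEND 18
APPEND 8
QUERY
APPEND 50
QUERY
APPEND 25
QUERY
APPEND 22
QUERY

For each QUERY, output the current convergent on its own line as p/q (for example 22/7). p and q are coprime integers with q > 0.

APPEND 43: p_0 = 43·1 + 0 = 43, q_0 = 43·0 + 1 = 1 → 43/1
APPEND 21: p_1 = 21·43 + 1 = 904, q_1 = 21·1 + 0 = 21 → 904/21
APPEND 9: p_2 = 9·904 + 43 = 8179, q_2 = 9·21 + 1 = 190 → 8179/190
APPEND 36: p_3 = 36·8179 + 904 = 295348, q_3 = 36·190 + 21 = 6861 → 295348/6861
APPEND 40: p_4 = 40·295348 + 8179 = 11822099, q_4 = 40·6861 + 190 = 274630 → 11822099/274630
APPEND 34: p_5 = 34·11822099 + 295348 = 402246714, q_5 = 34·274630 + 6861 = 9344281 → 402246714/9344281
APPEND 47: p_6 = 47·402246714 + 11822099 = 18917417657, q_6 = 47·9344281 + 274630 = 439455837 → 18917417657/439455837
APPEND 20: p_7 = 20·18917417657 + 402246714 = 378750599854, q_7 = 20·439455837 + 9344281 = 8798461021 → 378750599854/8798461021
APPEND 27: p_8 = 27·378750599854 + 18917417657 = 10245183613715, q_8 = 27·8798461021 + 439455837 = 237997903404 → 10245183613715/237997903404
APPEND 2: p_9 = 2·10245183613715 + 378750599854 = 20869117827284, q_9 = 2·237997903404 + 8798461021 = 484794267829 → 20869117827284/484794267829
APPEND 18: p_10 = 18·20869117827284 + 10245183613715 = 385889304504827, q_10 = 18·484794267829 + 237997903404 = 8964294724326 → 385889304504827/8964294724326
APPEND 8: p_11 = 8·385889304504827 + 20869117827284 = 3107983553865900, q_11 = 8·8964294724326 + 484794267829 = 72199152062437 → 3107983553865900/72199152062437
APPEND 50: p_12 = 50·3107983553865900 + 385889304504827 = 155785066997799827, q_12 = 50·72199152062437 + 8964294724326 = 3618921897846176 → 155785066997799827/3618921897846176
APPEND 25: p_13 = 25·155785066997799827 + 3107983553865900 = 3897734658498861575, q_13 = 25·3618921897846176 + 72199152062437 = 90545246598216837 → 3897734658498861575/90545246598216837
APPEND 22: p_14 = 22·3897734658498861575 + 155785066997799827 = 85905947553972754477, q_14 = 22·90545246598216837 + 3618921897846176 = 1995614347058616590 → 85905947553972754477/1995614347058616590

904/21
8179/190
295348/6861
18917417657/439455837
378750599854/8798461021
20869117827284/484794267829
3107983553865900/72199152062437
155785066997799827/3618921897846176
3897734658498861575/90545246598216837
85905947553972754477/1995614347058616590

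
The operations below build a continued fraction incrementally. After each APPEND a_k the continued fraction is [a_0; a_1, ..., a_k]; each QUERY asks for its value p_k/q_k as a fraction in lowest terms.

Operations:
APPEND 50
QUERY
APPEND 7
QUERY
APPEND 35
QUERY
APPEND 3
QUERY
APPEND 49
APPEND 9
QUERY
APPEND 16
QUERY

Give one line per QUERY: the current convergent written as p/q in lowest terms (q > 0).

APPEND 50: p_0 = 50·1 + 0 = 50, q_0 = 50·0 + 1 = 1 → 50/1
APPEND 7: p_1 = 7·50 + 1 = 351, q_1 = 7·1 + 0 = 7 → 351/7
APPEND 35: p_2 = 35·351 + 50 = 12335, q_2 = 35·7 + 1 = 246 → 12335/246
APPEND 3: p_3 = 3·12335 + 351 = 37356, q_3 = 3·246 + 7 = 745 → 37356/745
APPEND 49: p_4 = 49·37356 + 12335 = 1842779, q_4 = 49·745 + 246 = 36751 → 1842779/36751
APPEND 9: p_5 = 9·1842779 + 37356 = 16622367, q_5 = 9·36751 + 745 = 331504 → 16622367/331504
APPEND 16: p_6 = 16·16622367 + 1842779 = 267800651, q_6 = 16·331504 + 36751 = 5340815 → 267800651/5340815

50/1
351/7
12335/246
37356/745
16622367/331504
267800651/5340815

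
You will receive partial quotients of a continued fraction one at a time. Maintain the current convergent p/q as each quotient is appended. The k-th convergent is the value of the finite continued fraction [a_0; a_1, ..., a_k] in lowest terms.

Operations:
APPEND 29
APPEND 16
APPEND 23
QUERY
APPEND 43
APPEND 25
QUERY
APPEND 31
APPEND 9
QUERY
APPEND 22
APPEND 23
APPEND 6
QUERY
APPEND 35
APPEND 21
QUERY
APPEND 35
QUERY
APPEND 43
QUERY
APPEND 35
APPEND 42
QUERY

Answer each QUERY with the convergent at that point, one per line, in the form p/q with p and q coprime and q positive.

APPEND 29: p_0 = 29·1 + 0 = 29, q_0 = 29·0 + 1 = 1 → 29/1
APPEND 16: p_1 = 16·29 + 1 = 465, q_1 = 16·1 + 0 = 16 → 465/16
APPEND 23: p_2 = 23·465 + 29 = 10724, q_2 = 23·16 + 1 = 369 → 10724/369
APPEND 43: p_3 = 43·10724 + 465 = 461597, q_3 = 43·369 + 16 = 15883 → 461597/15883
APPEND 25: p_4 = 25·461597 + 10724 = 11550649, q_4 = 25·15883 + 369 = 397444 → 11550649/397444
APPEND 31: p_5 = 31·11550649 + 461597 = 358531716, q_5 = 31·397444 + 15883 = 12336647 → 358531716/12336647
APPEND 9: p_6 = 9·358531716 + 11550649 = 3238336093, q_6 = 9·12336647 + 397444 = 111427267 → 3238336093/111427267
APPEND 22: p_7 = 22·3238336093 + 358531716 = 71601925762, q_7 = 22·111427267 + 12336647 = 2463736521 → 71601925762/2463736521
APPEND 23: p_8 = 23·71601925762 + 3238336093 = 1650082628619, q_8 = 23·2463736521 + 111427267 = 56777367250 → 1650082628619/56777367250
APPEND 6: p_9 = 6·1650082628619 + 71601925762 = 9972097697476, q_9 = 6·56777367250 + 2463736521 = 343127940021 → 9972097697476/343127940021
APPEND 35: p_10 = 35·9972097697476 + 1650082628619 = 350673502040279, q_10 = 35·343127940021 + 56777367250 = 12066255267985 → 350673502040279/12066255267985
APPEND 21: p_11 = 21·350673502040279 + 9972097697476 = 7374115640543335, q_11 = 21·12066255267985 + 343127940021 = 253734488567706 → 7374115640543335/253734488567706
APPEND 35: p_12 = 35·7374115640543335 + 350673502040279 = 258444720921057004, q_12 = 35·253734488567706 + 12066255267985 = 8892773355137695 → 258444720921057004/8892773355137695
APPEND 43: p_13 = 43·258444720921057004 + 7374115640543335 = 11120497115245994507, q_13 = 43·8892773355137695 + 253734488567706 = 382642988759488591 → 11120497115245994507/382642988759488591
APPEND 35: p_14 = 35·11120497115245994507 + 258444720921057004 = 389475843754530864749, q_14 = 35·382642988759488591 + 8892773355137695 = 13401397379937238380 → 389475843754530864749/13401397379937238380
APPEND 42: p_15 = 42·389475843754530864749 + 11120497115245994507 = 16369105934805542313965, q_15 = 42·13401397379937238380 + 382642988759488591 = 563241332946123500551 → 16369105934805542313965/563241332946123500551

10724/369
11550649/397444
3238336093/111427267
9972097697476/343127940021
7374115640543335/253734488567706
258444720921057004/8892773355137695
11120497115245994507/382642988759488591
16369105934805542313965/563241332946123500551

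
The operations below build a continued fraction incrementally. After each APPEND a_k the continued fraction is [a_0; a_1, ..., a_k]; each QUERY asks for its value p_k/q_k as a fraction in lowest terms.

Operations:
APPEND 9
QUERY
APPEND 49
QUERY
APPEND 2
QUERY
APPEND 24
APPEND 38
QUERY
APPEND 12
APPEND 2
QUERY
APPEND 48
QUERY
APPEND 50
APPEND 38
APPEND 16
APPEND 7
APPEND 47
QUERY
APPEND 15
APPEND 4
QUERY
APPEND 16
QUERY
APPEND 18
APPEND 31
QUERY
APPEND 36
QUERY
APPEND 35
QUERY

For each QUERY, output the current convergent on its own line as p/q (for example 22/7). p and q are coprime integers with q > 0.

9/1
442/49
893/99
832105/92249
20846373/2311075
1010633038/112041013
10255205982033814/1136914808390351
626437726890484522/69448271393466187
10177049260474865029/1128250181441727951
5708390106139054571393/632844747839123376406
205685857145421402625192/22802788873745786119921
7204713390195888146453113/798730455328941637573641

APPEND 9: p_0 = 9·1 + 0 = 9, q_0 = 9·0 + 1 = 1 → 9/1
APPEND 49: p_1 = 49·9 + 1 = 442, q_1 = 49·1 + 0 = 49 → 442/49
APPEND 2: p_2 = 2·442 + 9 = 893, q_2 = 2·49 + 1 = 99 → 893/99
APPEND 24: p_3 = 24·893 + 442 = 21874, q_3 = 24·99 + 49 = 2425 → 21874/2425
APPEND 38: p_4 = 38·21874 + 893 = 832105, q_4 = 38·2425 + 99 = 92249 → 832105/92249
APPEND 12: p_5 = 12·832105 + 21874 = 10007134, q_5 = 12·92249 + 2425 = 1109413 → 10007134/1109413
APPEND 2: p_6 = 2·10007134 + 832105 = 20846373, q_6 = 2·1109413 + 92249 = 2311075 → 20846373/2311075
APPEND 48: p_7 = 48·20846373 + 10007134 = 1010633038, q_7 = 48·2311075 + 1109413 = 112041013 → 1010633038/112041013
APPEND 50: p_8 = 50·1010633038 + 20846373 = 50552498273, q_8 = 50·112041013 + 2311075 = 5604361725 → 50552498273/5604361725
APPEND 38: p_9 = 38·50552498273 + 1010633038 = 1922005567412, q_9 = 38·5604361725 + 112041013 = 213077786563 → 1922005567412/213077786563
APPEND 16: p_10 = 16·1922005567412 + 50552498273 = 30802641576865, q_10 = 16·213077786563 + 5604361725 = 3414848946733 → 30802641576865/3414848946733
APPEND 7: p_11 = 7·30802641576865 + 1922005567412 = 217540496605467, q_11 = 7·3414848946733 + 213077786563 = 24117020413694 → 217540496605467/24117020413694
APPEND 47: p_12 = 47·217540496605467 + 30802641576865 = 10255205982033814, q_12 = 47·24117020413694 + 3414848946733 = 1136914808390351 → 10255205982033814/1136914808390351
APPEND 15: p_13 = 15·10255205982033814 + 217540496605467 = 154045630227112677, q_13 = 15·1136914808390351 + 24117020413694 = 17077839146268959 → 154045630227112677/17077839146268959
APPEND 4: p_14 = 4·154045630227112677 + 10255205982033814 = 626437726890484522, q_14 = 4·17077839146268959 + 1136914808390351 = 69448271393466187 → 626437726890484522/69448271393466187
APPEND 16: p_15 = 16·626437726890484522 + 154045630227112677 = 10177049260474865029, q_15 = 16·69448271393466187 + 17077839146268959 = 1128250181441727951 → 10177049260474865029/1128250181441727951
APPEND 18: p_16 = 18·10177049260474865029 + 626437726890484522 = 183813324415438055044, q_16 = 18·1128250181441727951 + 69448271393466187 = 20377951537344569305 → 183813324415438055044/20377951537344569305
APPEND 31: p_17 = 31·183813324415438055044 + 10177049260474865029 = 5708390106139054571393, q_17 = 31·20377951537344569305 + 1128250181441727951 = 632844747839123376406 → 5708390106139054571393/632844747839123376406
APPEND 36: p_18 = 36·5708390106139054571393 + 183813324415438055044 = 205685857145421402625192, q_18 = 36·632844747839123376406 + 20377951537344569305 = 22802788873745786119921 → 205685857145421402625192/22802788873745786119921
APPEND 35: p_19 = 35·205685857145421402625192 + 5708390106139054571393 = 7204713390195888146453113, q_19 = 35·22802788873745786119921 + 632844747839123376406 = 798730455328941637573641 → 7204713390195888146453113/798730455328941637573641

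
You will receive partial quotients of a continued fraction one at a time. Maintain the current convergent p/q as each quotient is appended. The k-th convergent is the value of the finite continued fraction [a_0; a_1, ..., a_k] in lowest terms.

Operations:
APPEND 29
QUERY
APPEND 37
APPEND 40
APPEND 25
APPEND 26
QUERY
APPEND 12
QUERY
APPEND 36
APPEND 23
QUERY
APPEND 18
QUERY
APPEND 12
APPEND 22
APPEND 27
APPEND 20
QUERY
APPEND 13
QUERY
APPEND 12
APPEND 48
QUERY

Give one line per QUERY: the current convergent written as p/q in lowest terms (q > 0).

29/1
28013763/965093
337240955/11618178
280217068244/9653666701
5056075916535/174185220119
729418529881613643/25128959549598317
9518844513710388884/327930603549058089
5527385373845211840932/190422148306187236569

APPEND 29: p_0 = 29·1 + 0 = 29, q_0 = 29·0 + 1 = 1 → 29/1
APPEND 37: p_1 = 37·29 + 1 = 1074, q_1 = 37·1 + 0 = 37 → 1074/37
APPEND 40: p_2 = 40·1074 + 29 = 42989, q_2 = 40·37 + 1 = 1481 → 42989/1481
APPEND 25: p_3 = 25·42989 + 1074 = 1075799, q_3 = 25·1481 + 37 = 37062 → 1075799/37062
APPEND 26: p_4 = 26·1075799 + 42989 = 28013763, q_4 = 26·37062 + 1481 = 965093 → 28013763/965093
APPEND 12: p_5 = 12·28013763 + 1075799 = 337240955, q_5 = 12·965093 + 37062 = 11618178 → 337240955/11618178
APPEND 36: p_6 = 36·337240955 + 28013763 = 12168688143, q_6 = 36·11618178 + 965093 = 419219501 → 12168688143/419219501
APPEND 23: p_7 = 23·12168688143 + 337240955 = 280217068244, q_7 = 23·419219501 + 11618178 = 9653666701 → 280217068244/9653666701
APPEND 18: p_8 = 18·280217068244 + 12168688143 = 5056075916535, q_8 = 18·9653666701 + 419219501 = 174185220119 → 5056075916535/174185220119
APPEND 12: p_9 = 12·5056075916535 + 280217068244 = 60953128066664, q_9 = 12·174185220119 + 9653666701 = 2099876308129 → 60953128066664/2099876308129
APPEND 22: p_10 = 22·60953128066664 + 5056075916535 = 1346024893383143, q_10 = 22·2099876308129 + 174185220119 = 46371463998957 → 1346024893383143/46371463998957
APPEND 27: p_11 = 27·1346024893383143 + 60953128066664 = 36403625249411525, q_11 = 27·46371463998957 + 2099876308129 = 1254129404279968 → 36403625249411525/1254129404279968
APPEND 20: p_12 = 20·36403625249411525 + 1346024893383143 = 729418529881613643, q_12 = 20·1254129404279968 + 46371463998957 = 25128959549598317 → 729418529881613643/25128959549598317
APPEND 13: p_13 = 13·729418529881613643 + 36403625249411525 = 9518844513710388884, q_13 = 13·25128959549598317 + 1254129404279968 = 327930603549058089 → 9518844513710388884/327930603549058089
APPEND 12: p_14 = 12·9518844513710388884 + 729418529881613643 = 114955552694406280251, q_14 = 12·327930603549058089 + 25128959549598317 = 3960296202138295385 → 114955552694406280251/3960296202138295385
APPEND 48: p_15 = 48·114955552694406280251 + 9518844513710388884 = 5527385373845211840932, q_15 = 48·3960296202138295385 + 327930603549058089 = 190422148306187236569 → 5527385373845211840932/190422148306187236569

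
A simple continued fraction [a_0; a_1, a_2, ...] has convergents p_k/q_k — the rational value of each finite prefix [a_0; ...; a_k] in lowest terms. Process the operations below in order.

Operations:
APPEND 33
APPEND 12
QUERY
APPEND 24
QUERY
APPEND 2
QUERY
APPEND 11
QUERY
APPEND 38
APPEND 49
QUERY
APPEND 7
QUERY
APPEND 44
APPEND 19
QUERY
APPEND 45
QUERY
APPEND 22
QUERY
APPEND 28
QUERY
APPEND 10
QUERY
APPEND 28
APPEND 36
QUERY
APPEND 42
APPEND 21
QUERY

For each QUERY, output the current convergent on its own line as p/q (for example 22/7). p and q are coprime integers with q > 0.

397/12
9561/289
19519/590
224270/6779
418771441/12658187
2939941866/88865501
2468687999221/74620929890
111220736178490/3361864585281
2449324883926001/74035641806072
68692317486106518/2076359835155297
689372499744991181/20837633993359042
698049775672195936277/21099921653364864070
616784745487066274783897/18643526952265808351743

APPEND 33: p_0 = 33·1 + 0 = 33, q_0 = 33·0 + 1 = 1 → 33/1
APPEND 12: p_1 = 12·33 + 1 = 397, q_1 = 12·1 + 0 = 12 → 397/12
APPEND 24: p_2 = 24·397 + 33 = 9561, q_2 = 24·12 + 1 = 289 → 9561/289
APPEND 2: p_3 = 2·9561 + 397 = 19519, q_3 = 2·289 + 12 = 590 → 19519/590
APPEND 11: p_4 = 11·19519 + 9561 = 224270, q_4 = 11·590 + 289 = 6779 → 224270/6779
APPEND 38: p_5 = 38·224270 + 19519 = 8541779, q_5 = 38·6779 + 590 = 258192 → 8541779/258192
APPEND 49: p_6 = 49·8541779 + 224270 = 418771441, q_6 = 49·258192 + 6779 = 12658187 → 418771441/12658187
APPEND 7: p_7 = 7·418771441 + 8541779 = 2939941866, q_7 = 7·12658187 + 258192 = 88865501 → 2939941866/88865501
APPEND 44: p_8 = 44·2939941866 + 418771441 = 129776213545, q_8 = 44·88865501 + 12658187 = 3922740231 → 129776213545/3922740231
APPEND 19: p_9 = 19·129776213545 + 2939941866 = 2468687999221, q_9 = 19·3922740231 + 88865501 = 74620929890 → 2468687999221/74620929890
APPEND 45: p_10 = 45·2468687999221 + 129776213545 = 111220736178490, q_10 = 45·74620929890 + 3922740231 = 3361864585281 → 111220736178490/3361864585281
APPEND 22: p_11 = 22·111220736178490 + 2468687999221 = 2449324883926001, q_11 = 22·3361864585281 + 74620929890 = 74035641806072 → 2449324883926001/74035641806072
APPEND 28: p_12 = 28·2449324883926001 + 111220736178490 = 68692317486106518, q_12 = 28·74035641806072 + 3361864585281 = 2076359835155297 → 68692317486106518/2076359835155297
APPEND 10: p_13 = 10·68692317486106518 + 2449324883926001 = 689372499744991181, q_13 = 10·2076359835155297 + 74035641806072 = 20837633993359042 → 689372499744991181/20837633993359042
APPEND 28: p_14 = 28·689372499744991181 + 68692317486106518 = 19371122310345859586, q_14 = 28·20837633993359042 + 2076359835155297 = 585530111649208473 → 19371122310345859586/585530111649208473
APPEND 36: p_15 = 36·19371122310345859586 + 689372499744991181 = 698049775672195936277, q_15 = 36·585530111649208473 + 20837633993359042 = 21099921653364864070 → 698049775672195936277/21099921653364864070
APPEND 42: p_16 = 42·698049775672195936277 + 19371122310345859586 = 29337461700542575183220, q_16 = 42·21099921653364864070 + 585530111649208473 = 886782239552973499413 → 29337461700542575183220/886782239552973499413
APPEND 21: p_17 = 21·29337461700542575183220 + 698049775672195936277 = 616784745487066274783897, q_17 = 21·886782239552973499413 + 21099921653364864070 = 18643526952265808351743 → 616784745487066274783897/18643526952265808351743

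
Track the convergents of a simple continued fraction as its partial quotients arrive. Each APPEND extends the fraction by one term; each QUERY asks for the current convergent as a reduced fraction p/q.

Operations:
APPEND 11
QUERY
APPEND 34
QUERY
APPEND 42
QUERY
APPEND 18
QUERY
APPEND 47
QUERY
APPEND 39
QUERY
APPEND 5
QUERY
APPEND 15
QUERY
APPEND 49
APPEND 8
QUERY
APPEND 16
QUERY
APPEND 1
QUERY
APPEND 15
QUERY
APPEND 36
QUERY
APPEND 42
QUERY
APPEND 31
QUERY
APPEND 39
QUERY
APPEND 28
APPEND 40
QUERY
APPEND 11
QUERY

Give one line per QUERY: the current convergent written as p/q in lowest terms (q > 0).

11/1
375/34
15761/1429
284073/25756
13367192/1211961
521604561/47292235
2621389997/237673136
39842454516/3612389275
15679055744764/1421570370163
252819793577505/22922370670219
268498849322269/24343941040382
4280302533411540/388081486275949
154359390052137709/13995277446974546
6487374684723195318/588189734259206881
201262974616471192567/18247877039482387857
7855743384727099705431/712255394274072333304
8814338853263737617490831/799168212062814381148064
97177889463648089055343776/8810811731607671700349073

APPEND 11: p_0 = 11·1 + 0 = 11, q_0 = 11·0 + 1 = 1 → 11/1
APPEND 34: p_1 = 34·11 + 1 = 375, q_1 = 34·1 + 0 = 34 → 375/34
APPEND 42: p_2 = 42·375 + 11 = 15761, q_2 = 42·34 + 1 = 1429 → 15761/1429
APPEND 18: p_3 = 18·15761 + 375 = 284073, q_3 = 18·1429 + 34 = 25756 → 284073/25756
APPEND 47: p_4 = 47·284073 + 15761 = 13367192, q_4 = 47·25756 + 1429 = 1211961 → 13367192/1211961
APPEND 39: p_5 = 39·13367192 + 284073 = 521604561, q_5 = 39·1211961 + 25756 = 47292235 → 521604561/47292235
APPEND 5: p_6 = 5·521604561 + 13367192 = 2621389997, q_6 = 5·47292235 + 1211961 = 237673136 → 2621389997/237673136
APPEND 15: p_7 = 15·2621389997 + 521604561 = 39842454516, q_7 = 15·237673136 + 47292235 = 3612389275 → 39842454516/3612389275
APPEND 49: p_8 = 49·39842454516 + 2621389997 = 1954901661281, q_8 = 49·3612389275 + 237673136 = 177244747611 → 1954901661281/177244747611
APPEND 8: p_9 = 8·1954901661281 + 39842454516 = 15679055744764, q_9 = 8·177244747611 + 3612389275 = 1421570370163 → 15679055744764/1421570370163
APPEND 16: p_10 = 16·15679055744764 + 1954901661281 = 252819793577505, q_10 = 16·1421570370163 + 177244747611 = 22922370670219 → 252819793577505/22922370670219
APPEND 1: p_11 = 1·252819793577505 + 15679055744764 = 268498849322269, q_11 = 1·22922370670219 + 1421570370163 = 24343941040382 → 268498849322269/24343941040382
APPEND 15: p_12 = 15·268498849322269 + 252819793577505 = 4280302533411540, q_12 = 15·24343941040382 + 22922370670219 = 388081486275949 → 4280302533411540/388081486275949
APPEND 36: p_13 = 36·4280302533411540 + 268498849322269 = 154359390052137709, q_13 = 36·388081486275949 + 24343941040382 = 13995277446974546 → 154359390052137709/13995277446974546
APPEND 42: p_14 = 42·154359390052137709 + 4280302533411540 = 6487374684723195318, q_14 = 42·13995277446974546 + 388081486275949 = 588189734259206881 → 6487374684723195318/588189734259206881
APPEND 31: p_15 = 31·6487374684723195318 + 154359390052137709 = 201262974616471192567, q_15 = 31·588189734259206881 + 13995277446974546 = 18247877039482387857 → 201262974616471192567/18247877039482387857
APPEND 39: p_16 = 39·201262974616471192567 + 6487374684723195318 = 7855743384727099705431, q_16 = 39·18247877039482387857 + 588189734259206881 = 712255394274072333304 → 7855743384727099705431/712255394274072333304
APPEND 28: p_17 = 28·7855743384727099705431 + 201262974616471192567 = 220162077746975262944635, q_17 = 28·712255394274072333304 + 18247877039482387857 = 19961398916713507720369 → 220162077746975262944635/19961398916713507720369
APPEND 40: p_18 = 40·220162077746975262944635 + 7855743384727099705431 = 8814338853263737617490831, q_18 = 40·19961398916713507720369 + 712255394274072333304 = 799168212062814381148064 → 8814338853263737617490831/799168212062814381148064
APPEND 11: p_19 = 11·8814338853263737617490831 + 220162077746975262944635 = 97177889463648089055343776, q_19 = 11·799168212062814381148064 + 19961398916713507720369 = 8810811731607671700349073 → 97177889463648089055343776/8810811731607671700349073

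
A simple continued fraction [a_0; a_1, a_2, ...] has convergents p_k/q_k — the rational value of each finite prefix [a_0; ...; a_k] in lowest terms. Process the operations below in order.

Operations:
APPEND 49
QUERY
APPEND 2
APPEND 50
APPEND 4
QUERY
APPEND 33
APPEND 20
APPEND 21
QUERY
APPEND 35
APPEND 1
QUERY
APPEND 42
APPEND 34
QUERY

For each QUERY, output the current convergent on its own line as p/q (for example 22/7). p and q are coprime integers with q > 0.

49/1
20095/406
281706409/5691605
10154813499/205168166
14846914131131/299967512288

APPEND 49: p_0 = 49·1 + 0 = 49, q_0 = 49·0 + 1 = 1 → 49/1
APPEND 2: p_1 = 2·49 + 1 = 99, q_1 = 2·1 + 0 = 2 → 99/2
APPEND 50: p_2 = 50·99 + 49 = 4999, q_2 = 50·2 + 1 = 101 → 4999/101
APPEND 4: p_3 = 4·4999 + 99 = 20095, q_3 = 4·101 + 2 = 406 → 20095/406
APPEND 33: p_4 = 33·20095 + 4999 = 668134, q_4 = 33·406 + 101 = 13499 → 668134/13499
APPEND 20: p_5 = 20·668134 + 20095 = 13382775, q_5 = 20·13499 + 406 = 270386 → 13382775/270386
APPEND 21: p_6 = 21·13382775 + 668134 = 281706409, q_6 = 21·270386 + 13499 = 5691605 → 281706409/5691605
APPEND 35: p_7 = 35·281706409 + 13382775 = 9873107090, q_7 = 35·5691605 + 270386 = 199476561 → 9873107090/199476561
APPEND 1: p_8 = 1·9873107090 + 281706409 = 10154813499, q_8 = 1·199476561 + 5691605 = 205168166 → 10154813499/205168166
APPEND 42: p_9 = 42·10154813499 + 9873107090 = 436375274048, q_9 = 42·205168166 + 199476561 = 8816539533 → 436375274048/8816539533
APPEND 34: p_10 = 34·436375274048 + 10154813499 = 14846914131131, q_10 = 34·8816539533 + 205168166 = 299967512288 → 14846914131131/299967512288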